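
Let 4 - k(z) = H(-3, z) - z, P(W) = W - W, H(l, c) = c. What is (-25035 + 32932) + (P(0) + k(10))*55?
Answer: 8117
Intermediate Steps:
P(W) = 0
k(z) = 4 (k(z) = 4 - (z - z) = 4 - 1*0 = 4 + 0 = 4)
(-25035 + 32932) + (P(0) + k(10))*55 = (-25035 + 32932) + (0 + 4)*55 = 7897 + 4*55 = 7897 + 220 = 8117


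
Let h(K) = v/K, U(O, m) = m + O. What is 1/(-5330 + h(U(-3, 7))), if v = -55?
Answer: -4/21375 ≈ -0.00018713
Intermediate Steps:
U(O, m) = O + m
h(K) = -55/K
1/(-5330 + h(U(-3, 7))) = 1/(-5330 - 55/(-3 + 7)) = 1/(-5330 - 55/4) = 1/(-21375/4) = -4/21375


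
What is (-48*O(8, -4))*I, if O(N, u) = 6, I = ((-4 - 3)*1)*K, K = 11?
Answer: 22176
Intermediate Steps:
I = -77 (I = ((-4 - 3)*1)*11 = -7*1*11 = -7*11 = -77)
(-48*O(8, -4))*I = -48*6*(-77) = -288*(-77) = 22176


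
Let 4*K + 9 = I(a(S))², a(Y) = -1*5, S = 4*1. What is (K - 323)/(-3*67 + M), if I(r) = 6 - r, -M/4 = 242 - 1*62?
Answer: 295/921 ≈ 0.32030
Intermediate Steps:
S = 4
a(Y) = -5
M = -720 (M = -4*(242 - 1*62) = -4*(242 - 62) = -4*180 = -720)
K = 28 (K = -9/4 + (6 - 1*(-5))²/4 = -9/4 + (6 + 5)²/4 = -9/4 + (¼)*11² = -9/4 + (¼)*121 = -9/4 + 121/4 = 28)
(K - 323)/(-3*67 + M) = (28 - 323)/(-3*67 - 720) = -295/(-201 - 720) = -295/(-921) = -295*(-1/921) = 295/921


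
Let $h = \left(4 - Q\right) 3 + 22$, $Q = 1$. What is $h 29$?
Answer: $899$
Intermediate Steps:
$h = 31$ ($h = \left(4 - 1\right) 3 + 22 = 3 \cdot 3 + 22 = 9 + 22 = 31$)
$h 29 = 31 \cdot 29 = 899$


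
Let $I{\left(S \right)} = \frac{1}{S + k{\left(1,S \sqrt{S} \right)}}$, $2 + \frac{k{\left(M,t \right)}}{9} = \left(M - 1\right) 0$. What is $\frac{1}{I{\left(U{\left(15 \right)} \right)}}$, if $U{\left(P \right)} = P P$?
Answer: $207$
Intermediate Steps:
$U{\left(P \right)} = P^{2}$
$k{\left(M,t \right)} = -18$ ($k{\left(M,t \right)} = -18 + 9 \left(M - 1\right) 0 = -18 + 9 \left(-1 + M\right) 0 = -18 + 9 \cdot 0 = -18 + 0 = -18$)
$I{\left(S \right)} = \frac{1}{-18 + S}$ ($I{\left(S \right)} = \frac{1}{S - 18} = \frac{1}{-18 + S}$)
$\frac{1}{I{\left(U{\left(15 \right)} \right)}} = \frac{1}{\frac{1}{-18 + 15^{2}}} = \frac{1}{\frac{1}{-18 + 225}} = \frac{1}{\frac{1}{207}} = 207$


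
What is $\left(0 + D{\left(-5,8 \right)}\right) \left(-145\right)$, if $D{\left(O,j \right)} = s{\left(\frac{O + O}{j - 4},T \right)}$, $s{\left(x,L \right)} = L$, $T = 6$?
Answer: $-870$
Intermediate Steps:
$D{\left(O,j \right)} = 6$
$\left(0 + D{\left(-5,8 \right)}\right) \left(-145\right) = \left(0 + 6\right) \left(-145\right) = 6 \left(-145\right) = -870$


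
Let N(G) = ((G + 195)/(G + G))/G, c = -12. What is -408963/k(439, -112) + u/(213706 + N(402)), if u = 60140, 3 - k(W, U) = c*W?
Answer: -89349927833981/1155796256713 ≈ -77.306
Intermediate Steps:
k(W, U) = 3 + 12*W (k(W, U) = 3 - (-12)*W = 3 + 12*W)
N(G) = (195 + G)/(2*G**2) (N(G) = ((195 + G)/((2*G)))/G = ((195 + G)*(1/(2*G)))/G = ((195 + G)/(2*G))/G = (195 + G)/(2*G**2))
-408963/k(439, -112) + u/(213706 + N(402)) = -408963/(3 + 12*439) + 60140/(213706 + (1/2)*(195 + 402)/402**2) = -408963/(3 + 5268) + 60140/(213706 + (1/2)*(1/161604)*597) = -408963/5271 + 60140/(213706 + 199/107736) = -408963*1/5271 + 60140/(23023829815/107736) = -136321/1757 + 60140*(107736/23023829815) = -136321/1757 + 1295848608/4604765963 = -89349927833981/1155796256713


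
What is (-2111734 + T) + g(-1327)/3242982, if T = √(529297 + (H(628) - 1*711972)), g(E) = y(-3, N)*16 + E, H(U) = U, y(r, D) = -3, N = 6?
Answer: -6848315352163/3242982 + I*√182047 ≈ -2.1117e+6 + 426.67*I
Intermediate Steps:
g(E) = -48 + E (g(E) = -3*16 + E = -48 + E)
T = I*√182047 (T = √(529297 + (628 - 1*711972)) = √(529297 + (628 - 711972)) = √(529297 - 711344) = √(-182047) = I*√182047 ≈ 426.67*I)
(-2111734 + T) + g(-1327)/3242982 = (-2111734 + I*√182047) + (-48 - 1327)/3242982 = (-2111734 + I*√182047) - 1375*1/3242982 = (-2111734 + I*√182047) - 1375/3242982 = -6848315352163/3242982 + I*√182047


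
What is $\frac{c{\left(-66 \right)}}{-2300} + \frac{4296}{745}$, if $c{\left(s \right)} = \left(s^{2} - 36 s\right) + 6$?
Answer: $\frac{486099}{171350} \approx 2.8369$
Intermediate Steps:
$c{\left(s \right)} = 6 + s^{2} - 36 s$
$\frac{c{\left(-66 \right)}}{-2300} + \frac{4296}{745} = \frac{6 + \left(-66\right)^{2} - -2376}{-2300} + \frac{4296}{745} = \left(6 + 4356 + 2376\right) \left(- \frac{1}{2300}\right) + 4296 \cdot \frac{1}{745} = 6738 \left(- \frac{1}{2300}\right) + \frac{4296}{745} = - \frac{3369}{1150} + \frac{4296}{745} = \frac{486099}{171350}$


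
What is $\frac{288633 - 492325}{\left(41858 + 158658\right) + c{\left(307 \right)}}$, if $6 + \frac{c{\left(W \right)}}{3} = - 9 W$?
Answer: $- \frac{203692}{192209} \approx -1.0597$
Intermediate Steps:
$c{\left(W \right)} = -18 - 27 W$ ($c{\left(W \right)} = -18 + 3 \left(- 9 W\right) = -18 - 27 W$)
$\frac{288633 - 492325}{\left(41858 + 158658\right) + c{\left(307 \right)}} = \frac{288633 - 492325}{\left(41858 + 158658\right) - 8307} = - \frac{203692}{200516 - 8307} = - \frac{203692}{192209}$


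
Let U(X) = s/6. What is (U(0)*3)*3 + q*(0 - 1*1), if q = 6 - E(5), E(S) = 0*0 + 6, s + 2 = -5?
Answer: -21/2 ≈ -10.500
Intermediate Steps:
s = -7 (s = -2 - 5 = -7)
E(S) = 6 (E(S) = 0 + 6 = 6)
q = 0 (q = 6 - 1*6 = 6 - 6 = 0)
U(X) = -7/6
(U(0)*3)*3 + q*(0 - 1*1) = -7/6*3*3 + 0*(0 - 1*1) = -7/2*3 + 0*(0 - 1) = -21/2 + 0*(-1) = -21/2 + 0 = -21/2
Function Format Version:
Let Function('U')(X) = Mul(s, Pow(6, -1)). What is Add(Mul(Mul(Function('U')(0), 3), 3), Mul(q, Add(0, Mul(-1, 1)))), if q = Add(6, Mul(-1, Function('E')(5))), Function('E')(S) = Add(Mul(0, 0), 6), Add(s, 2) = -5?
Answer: Rational(-21, 2) ≈ -10.500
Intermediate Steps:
s = -7 (s = Add(-2, -5) = -7)
Function('E')(S) = 6 (Function('E')(S) = Add(0, 6) = 6)
q = 0 (q = Add(6, Mul(-1, 6)) = Add(6, -6) = 0)
Function('U')(X) = Rational(-7, 6) (Function('U')(X) = Mul(-7, Pow(6, -1)) = Mul(-7, Rational(1, 6)) = Rational(-7, 6))
Add(Mul(Mul(Function('U')(0), 3), 3), Mul(q, Add(0, Mul(-1, 1)))) = Add(Mul(Mul(Rational(-7, 6), 3), 3), Mul(0, Add(0, Mul(-1, 1)))) = Add(Mul(Rational(-7, 2), 3), Mul(0, Add(0, -1))) = Add(Rational(-21, 2), Mul(0, -1)) = Add(Rational(-21, 2), 0) = Rational(-21, 2)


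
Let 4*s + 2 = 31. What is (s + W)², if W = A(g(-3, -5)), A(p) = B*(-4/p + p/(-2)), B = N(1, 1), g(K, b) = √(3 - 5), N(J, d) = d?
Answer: 769/16 + 87*I*√2/4 ≈ 48.063 + 30.759*I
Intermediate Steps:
s = 29/4 (s = -½ + (¼)*31 = -½ + 31/4 = 29/4 ≈ 7.2500)
g(K, b) = I*√2 (g(K, b) = √(-2) = I*√2)
B = 1
A(p) = -4/p - p/2 (A(p) = 1*(-4/p + p/(-2)) = 1*(-4/p + p*(-½)) = 1*(-4/p - p/2) = -4/p - p/2)
W = 3*I*√2/2 (W = -4*(-I*√2/2) - I*√2/2 = -(-2)*I*√2 - I*√2/2 = 2*I*√2 - I*√2/2 = 3*I*√2/2 ≈ 2.1213*I)
(s + W)² = (29/4 + 3*I*√2/2)²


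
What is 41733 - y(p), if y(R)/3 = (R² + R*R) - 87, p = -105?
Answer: -24156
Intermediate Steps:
y(R) = -261 + 6*R² (y(R) = 3*((R² + R*R) - 87) = 3*((R² + R²) - 87) = 3*(2*R² - 87) = 3*(-87 + 2*R²) = -261 + 6*R²)
41733 - y(p) = 41733 - (-261 + 6*(-105)²) = 41733 - (-261 + 6*11025) = 41733 - (-261 + 66150) = 41733 - 1*65889 = 41733 - 65889 = -24156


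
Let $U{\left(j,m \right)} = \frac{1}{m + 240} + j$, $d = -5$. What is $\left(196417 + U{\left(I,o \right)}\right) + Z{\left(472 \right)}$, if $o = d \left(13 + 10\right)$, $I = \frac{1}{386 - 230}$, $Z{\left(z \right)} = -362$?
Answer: $\frac{3823072781}{19500} \approx 1.9606 \cdot 10^{5}$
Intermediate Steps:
$I = \frac{1}{156} \approx 0.0064103$
$o = -115$ ($o = - 5 \left(13 + 10\right) = \left(-5\right) 23 = -115$)
$U{\left(j,m \right)} = j + \frac{1}{240 + m}$ ($U{\left(j,m \right)} = \frac{1}{240 + m} + j = j + \frac{1}{240 + m}$)
$\left(196417 + U{\left(I,o \right)}\right) + Z{\left(472 \right)} = \left(196417 + \frac{1 + 240 \cdot \frac{1}{156} + \frac{1}{156} \left(-115\right)}{240 - 115}\right) - 362 = \left(196417 + \frac{1 + \frac{20}{13} - \frac{115}{156}}{125}\right) - 362 = \left(196417 + \frac{1}{125} \cdot \frac{281}{156}\right) - 362 = \left(196417 + \frac{281}{19500}\right) - 362 = \frac{3830131781}{19500} - 362 = \frac{3823072781}{19500}$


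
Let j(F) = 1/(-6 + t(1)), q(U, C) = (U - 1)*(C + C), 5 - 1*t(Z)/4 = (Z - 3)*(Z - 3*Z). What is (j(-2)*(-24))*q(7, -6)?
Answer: -864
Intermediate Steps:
t(Z) = 20 + 8*Z*(-3 + Z) (t(Z) = 20 - 4*(Z - 3)*(Z - 3*Z) = 20 - 4*(-3 + Z)*(-2*Z) = 20 - (-8)*Z*(-3 + Z) = 20 + 8*Z*(-3 + Z))
q(U, C) = 2*C*(-1 + U) (q(U, C) = (-1 + U)*(2*C) = 2*C*(-1 + U))
j(F) = -1/2 (j(F) = 1/(-6 + (20 - 24*1 + 8*1**2)) = 1/(-6 + (20 - 24 + 8*1)) = 1/(-6 + (20 - 24 + 8)) = 1/(-6 + 4) = 1/(-2) = -1/2)
(j(-2)*(-24))*q(7, -6) = (-1/2*(-24))*(2*(-6)*(-1 + 7)) = 12*(2*(-6)*6) = 12*(-72) = -864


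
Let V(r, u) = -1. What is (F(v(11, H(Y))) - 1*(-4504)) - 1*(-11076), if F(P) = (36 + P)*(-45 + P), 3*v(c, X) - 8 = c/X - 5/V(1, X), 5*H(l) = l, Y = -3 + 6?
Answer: 1131982/81 ≈ 13975.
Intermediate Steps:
Y = 3
H(l) = l/5
v(c, X) = 13/3 + c/(3*X) (v(c, X) = 8/3 + (c/X - 5/(-1))/3 = 8/3 + (c/X - 5*(-1))/3 = 8/3 + (c/X + 5)/3 = 8/3 + (5 + c/X)/3 = 8/3 + (5/3 + c/(3*X)) = 13/3 + c/(3*X))
F(P) = (-45 + P)*(36 + P)
(F(v(11, H(Y))) - 1*(-4504)) - 1*(-11076) = ((-1620 + ((11 + 13*((⅕)*3))/(3*(((⅕)*3))))² - 3*(11 + 13*((⅕)*3))/((⅕)*3)) - 1*(-4504)) - 1*(-11076) = ((-1620 + ((11 + 13*(⅗))/(3*(⅗)))² - 3*(11 + 13*(⅗))/⅗) + 4504) + 11076 = ((-1620 + ((⅓)*(5/3)*(11 + 39/5))² - 3*5*(11 + 39/5)/3) + 4504) + 11076 = ((-1620 + ((⅓)*(5/3)*(94/5))² - 3*5*94/(3*5)) + 4504) + 11076 = ((-1620 + (94/9)² - 9*94/9) + 4504) + 11076 = ((-1620 + 8836/81 - 94) + 4504) + 11076 = (-129998/81 + 4504) + 11076 = 234826/81 + 11076 = 1131982/81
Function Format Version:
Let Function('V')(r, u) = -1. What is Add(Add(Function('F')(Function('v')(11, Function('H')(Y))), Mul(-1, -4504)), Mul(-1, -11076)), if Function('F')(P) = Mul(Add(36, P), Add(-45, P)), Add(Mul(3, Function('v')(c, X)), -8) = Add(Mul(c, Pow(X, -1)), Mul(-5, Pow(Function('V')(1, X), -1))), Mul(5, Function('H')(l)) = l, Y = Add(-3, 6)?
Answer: Rational(1131982, 81) ≈ 13975.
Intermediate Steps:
Y = 3
Function('H')(l) = Mul(Rational(1, 5), l)
Function('v')(c, X) = Add(Rational(13, 3), Mul(Rational(1, 3), c, Pow(X, -1))) (Function('v')(c, X) = Add(Rational(8, 3), Mul(Rational(1, 3), Add(Mul(c, Pow(X, -1)), Mul(-5, Pow(-1, -1))))) = Add(Rational(8, 3), Mul(Rational(1, 3), Add(Mul(c, Pow(X, -1)), Mul(-5, -1)))) = Add(Rational(8, 3), Mul(Rational(1, 3), Add(Mul(c, Pow(X, -1)), 5))) = Add(Rational(8, 3), Mul(Rational(1, 3), Add(5, Mul(c, Pow(X, -1))))) = Add(Rational(8, 3), Add(Rational(5, 3), Mul(Rational(1, 3), c, Pow(X, -1)))) = Add(Rational(13, 3), Mul(Rational(1, 3), c, Pow(X, -1))))
Function('F')(P) = Mul(Add(-45, P), Add(36, P))
Add(Add(Function('F')(Function('v')(11, Function('H')(Y))), Mul(-1, -4504)), Mul(-1, -11076)) = Add(Add(Add(-1620, Pow(Mul(Rational(1, 3), Pow(Mul(Rational(1, 5), 3), -1), Add(11, Mul(13, Mul(Rational(1, 5), 3)))), 2), Mul(-9, Mul(Rational(1, 3), Pow(Mul(Rational(1, 5), 3), -1), Add(11, Mul(13, Mul(Rational(1, 5), 3)))))), Mul(-1, -4504)), Mul(-1, -11076)) = Add(Add(Add(-1620, Pow(Mul(Rational(1, 3), Pow(Rational(3, 5), -1), Add(11, Mul(13, Rational(3, 5)))), 2), Mul(-9, Mul(Rational(1, 3), Pow(Rational(3, 5), -1), Add(11, Mul(13, Rational(3, 5)))))), 4504), 11076) = Add(Add(Add(-1620, Pow(Mul(Rational(1, 3), Rational(5, 3), Add(11, Rational(39, 5))), 2), Mul(-9, Mul(Rational(1, 3), Rational(5, 3), Add(11, Rational(39, 5))))), 4504), 11076) = Add(Add(Add(-1620, Pow(Mul(Rational(1, 3), Rational(5, 3), Rational(94, 5)), 2), Mul(-9, Mul(Rational(1, 3), Rational(5, 3), Rational(94, 5)))), 4504), 11076) = Add(Add(Add(-1620, Pow(Rational(94, 9), 2), Mul(-9, Rational(94, 9))), 4504), 11076) = Add(Add(Add(-1620, Rational(8836, 81), -94), 4504), 11076) = Add(Add(Rational(-129998, 81), 4504), 11076) = Add(Rational(234826, 81), 11076) = Rational(1131982, 81)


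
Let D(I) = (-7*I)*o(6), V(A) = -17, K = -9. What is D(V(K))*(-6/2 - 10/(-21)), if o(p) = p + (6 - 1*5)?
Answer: -6307/3 ≈ -2102.3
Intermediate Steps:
o(p) = 1 + p (o(p) = p + (6 - 5) = p + 1 = 1 + p)
D(I) = -49*I (D(I) = (-7*I)*(1 + 6) = -7*I*7 = -49*I)
D(V(K))*(-6/2 - 10/(-21)) = (-49*(-17))*(-6/2 - 10/(-21)) = 833*(-6*1/2 - 10*(-1/21)) = 833*(-3 + 10/21) = 833*(-53/21) = -6307/3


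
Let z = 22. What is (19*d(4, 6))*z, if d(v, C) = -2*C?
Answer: -5016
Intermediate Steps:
(19*d(4, 6))*z = (19*(-2*6))*22 = (19*(-12))*22 = -228*22 = -5016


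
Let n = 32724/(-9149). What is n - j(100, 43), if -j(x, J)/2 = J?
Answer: 754090/9149 ≈ 82.423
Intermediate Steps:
j(x, J) = -2*J
n = -32724/9149 (n = 32724*(-1/9149) = -32724/9149 ≈ -3.5768)
n - j(100, 43) = -32724/9149 - (-2)*43 = -32724/9149 - 1*(-86) = -32724/9149 + 86 = 754090/9149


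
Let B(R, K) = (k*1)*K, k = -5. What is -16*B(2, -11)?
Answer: -880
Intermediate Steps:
B(R, K) = -5*K (B(R, K) = (-5*1)*K = -5*K)
-16*B(2, -11) = -(-80)*(-11) = -16*55 = -880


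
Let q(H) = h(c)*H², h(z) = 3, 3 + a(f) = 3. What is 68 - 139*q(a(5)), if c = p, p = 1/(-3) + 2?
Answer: 68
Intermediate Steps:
p = 5/3 (p = -⅓ + 2 = 5/3 ≈ 1.6667)
c = 5/3 ≈ 1.6667
a(f) = 0 (a(f) = -3 + 3 = 0)
q(H) = 3*H²
68 - 139*q(a(5)) = 68 - 417*0² = 68 - 417*0 = 68 - 139*0 = 68 + 0 = 68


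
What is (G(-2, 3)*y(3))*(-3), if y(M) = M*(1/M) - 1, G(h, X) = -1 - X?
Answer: 0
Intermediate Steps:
y(M) = 0 (y(M) = M/M - 1 = 1 - 1 = 0)
(G(-2, 3)*y(3))*(-3) = ((-1 - 1*3)*0)*(-3) = ((-1 - 3)*0)*(-3) = -4*0*(-3) = 0*(-3) = 0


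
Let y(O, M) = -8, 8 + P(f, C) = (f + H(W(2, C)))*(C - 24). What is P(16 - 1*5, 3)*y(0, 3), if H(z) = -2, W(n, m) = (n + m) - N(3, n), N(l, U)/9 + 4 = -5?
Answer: 1576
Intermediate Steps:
N(l, U) = -81 (N(l, U) = -36 + 9*(-5) = -36 - 45 = -81)
W(n, m) = 81 + m + n (W(n, m) = (n + m) - 1*(-81) = (m + n) + 81 = 81 + m + n)
P(f, C) = -8 + (-24 + C)*(-2 + f) (P(f, C) = -8 + (f - 2)*(C - 24) = -8 + (-2 + f)*(-24 + C) = -8 + (-24 + C)*(-2 + f))
P(16 - 1*5, 3)*y(0, 3) = (40 - 24*(16 - 1*5) - 2*3 + 3*(16 - 1*5))*(-8) = (40 - 24*(16 - 5) - 6 + 3*(16 - 5))*(-8) = (40 - 24*11 - 6 + 3*11)*(-8) = (40 - 264 - 6 + 33)*(-8) = -197*(-8) = 1576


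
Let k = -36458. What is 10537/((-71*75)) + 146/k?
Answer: -192467698/97069425 ≈ -1.9828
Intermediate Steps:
10537/((-71*75)) + 146/k = 10537/((-71*75)) + 146/(-36458) = 10537/(-5325) + 146*(-1/36458) = 10537*(-1/5325) - 73/18229 = -10537/5325 - 73/18229 = -192467698/97069425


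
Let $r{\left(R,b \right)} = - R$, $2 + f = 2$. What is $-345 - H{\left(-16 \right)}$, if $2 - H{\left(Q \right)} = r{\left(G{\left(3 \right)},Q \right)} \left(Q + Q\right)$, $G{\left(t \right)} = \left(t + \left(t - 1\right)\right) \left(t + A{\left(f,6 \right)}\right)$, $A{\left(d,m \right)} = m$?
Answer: $1093$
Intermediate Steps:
$f = 0$ ($f = -2 + 2 = 0$)
$G{\left(t \right)} = \left(-1 + 2 t\right) \left(6 + t\right)$ ($G{\left(t \right)} = \left(t + \left(t - 1\right)\right) \left(t + 6\right) = \left(t + \left(t - 1\right)\right) \left(6 + t\right) = \left(t + \left(-1 + t\right)\right) \left(6 + t\right) = \left(-1 + 2 t\right) \left(6 + t\right)$)
$H{\left(Q \right)} = 2 + 90 Q$ ($H{\left(Q \right)} = 2 - - (-6 + 2 \cdot 3^{2} + 11 \cdot 3) \left(Q + Q\right) = 2 - - (-6 + 2 \cdot 9 + 33) 2 Q = 2 - - (-6 + 18 + 33) 2 Q = 2 - \left(-1\right) 45 \cdot 2 Q = 2 - - 45 \cdot 2 Q = 2 - - 90 Q = 2 + 90 Q$)
$-345 - H{\left(-16 \right)} = -345 - \left(2 + 90 \left(-16\right)\right) = -345 - \left(2 - 1440\right) = -345 - -1438 = -345 + 1438 = 1093$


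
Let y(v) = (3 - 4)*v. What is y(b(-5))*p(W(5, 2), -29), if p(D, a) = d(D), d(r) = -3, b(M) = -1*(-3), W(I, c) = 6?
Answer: 9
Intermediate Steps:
b(M) = 3
y(v) = -v
p(D, a) = -3
y(b(-5))*p(W(5, 2), -29) = -1*3*(-3) = -3*(-3) = 9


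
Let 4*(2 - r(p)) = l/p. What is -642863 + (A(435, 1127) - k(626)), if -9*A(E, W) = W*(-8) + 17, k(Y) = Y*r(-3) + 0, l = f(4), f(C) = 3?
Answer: -11578889/18 ≈ -6.4327e+5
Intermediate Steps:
l = 3
r(p) = 2 - 3/(4*p)
k(Y) = 9*Y/4 (k(Y) = Y*(2 - 3/4/(-3)) + 0 = Y*(2 - 3/4*(-1/3)) + 0 = Y*(2 + 1/4) + 0 = Y*(9/4) + 0 = 9*Y/4 + 0 = 9*Y/4)
A(E, W) = -17/9 + 8*W/9 (A(E, W) = -(W*(-8) + 17)/9 = -(-8*W + 17)/9 = -(17 - 8*W)/9 = -17/9 + 8*W/9)
-642863 + (A(435, 1127) - k(626)) = -642863 + ((-17/9 + (8/9)*1127) - 9*626/4) = -642863 + ((-17/9 + 9016/9) - 1*2817/2) = -642863 + (8999/9 - 2817/2) = -642863 - 7355/18 = -11578889/18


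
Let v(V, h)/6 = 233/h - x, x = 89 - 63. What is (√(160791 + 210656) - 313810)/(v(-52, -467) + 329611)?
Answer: -146549270/153854087 + 467*√371447/153854087 ≈ -0.95067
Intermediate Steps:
x = 26
v(V, h) = -156 + 1398/h (v(V, h) = 6*(233/h - 1*26) = 6*(233/h - 26) = 6*(-26 + 233/h) = -156 + 1398/h)
(√(160791 + 210656) - 313810)/(v(-52, -467) + 329611) = (√(160791 + 210656) - 313810)/((-156 + 1398/(-467)) + 329611) = (√371447 - 313810)/((-156 + 1398*(-1/467)) + 329611) = (-313810 + √371447)/((-156 - 1398/467) + 329611) = (-313810 + √371447)/(-74250/467 + 329611) = (-313810 + √371447)/(153854087/467) = (-313810 + √371447)*(467/153854087) = -146549270/153854087 + 467*√371447/153854087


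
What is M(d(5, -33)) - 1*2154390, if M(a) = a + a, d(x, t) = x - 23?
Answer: -2154426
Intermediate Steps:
d(x, t) = -23 + x
M(a) = 2*a
M(d(5, -33)) - 1*2154390 = 2*(-23 + 5) - 1*2154390 = 2*(-18) - 2154390 = -36 - 2154390 = -2154426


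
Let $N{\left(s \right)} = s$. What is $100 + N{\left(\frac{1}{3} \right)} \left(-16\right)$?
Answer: $\frac{284}{3} \approx 94.667$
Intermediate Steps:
$100 + N{\left(\frac{1}{3} \right)} \left(-16\right) = 100 + \frac{1}{3} \left(-16\right) = 100 - \frac{16}{3} = \frac{284}{3}$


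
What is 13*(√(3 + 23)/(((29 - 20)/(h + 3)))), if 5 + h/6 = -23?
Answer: -715*√26/3 ≈ -1215.3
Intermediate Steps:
h = -168 (h = -30 + 6*(-23) = -30 - 138 = -168)
13*(√(3 + 23)/(((29 - 20)/(h + 3)))) = 13*(√(3 + 23)/(((29 - 20)/(-168 + 3)))) = 13*(√26/((9/(-165)))) = 13*(√26/((9*(-1/165)))) = 13*(√26/(-3/55)) = 13*(√26*(-55/3)) = 13*(-55*√26/3) = -715*√26/3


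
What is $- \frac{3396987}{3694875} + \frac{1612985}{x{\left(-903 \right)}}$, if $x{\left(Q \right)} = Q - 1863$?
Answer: $- \frac{1989724672639}{3406674750} \approx -584.07$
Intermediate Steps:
$x{\left(Q \right)} = -1863 + Q$
$- \frac{3396987}{3694875} + \frac{1612985}{x{\left(-903 \right)}} = - \frac{3396987}{3694875} + \frac{1612985}{-1863 - 903} = \left(-3396987\right) \frac{1}{3694875} + \frac{1612985}{-2766} = - \frac{1132329}{1231625} + 1612985 \left(- \frac{1}{2766}\right) = - \frac{1132329}{1231625} - \frac{1612985}{2766} = - \frac{1989724672639}{3406674750}$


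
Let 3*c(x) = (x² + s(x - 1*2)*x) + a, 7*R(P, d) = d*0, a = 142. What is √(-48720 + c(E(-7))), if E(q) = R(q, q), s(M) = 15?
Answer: I*√438054/3 ≈ 220.62*I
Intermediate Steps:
R(P, d) = 0 (R(P, d) = (d*0)/7 = (⅐)*0 = 0)
E(q) = 0
c(x) = 142/3 + 5*x + x²/3 (c(x) = ((x² + 15*x) + 142)/3 = (142 + x² + 15*x)/3 = 142/3 + 5*x + x²/3)
√(-48720 + c(E(-7))) = √(-48720 + (142/3 + 5*0 + (⅓)*0²)) = √(-48720 + (142/3 + 0 + (⅓)*0)) = √(-48720 + (142/3 + 0 + 0)) = √(-48720 + 142/3) = √(-146018/3) = I*√438054/3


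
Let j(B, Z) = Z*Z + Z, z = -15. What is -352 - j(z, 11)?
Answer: -484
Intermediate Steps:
j(B, Z) = Z + Z**2 (j(B, Z) = Z**2 + Z = Z + Z**2)
-352 - j(z, 11) = -352 - 11*(1 + 11) = -352 - 11*12 = -352 - 1*132 = -352 - 132 = -484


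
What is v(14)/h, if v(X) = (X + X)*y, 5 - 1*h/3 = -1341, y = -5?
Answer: -70/2019 ≈ -0.034671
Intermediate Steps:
h = 4038 (h = 15 - 3*(-1341) = 15 + 4023 = 4038)
v(X) = -10*X (v(X) = (X + X)*(-5) = (2*X)*(-5) = -10*X)
v(14)/h = (-10*14)/4038 = (1/4038)*(-140) = -70/2019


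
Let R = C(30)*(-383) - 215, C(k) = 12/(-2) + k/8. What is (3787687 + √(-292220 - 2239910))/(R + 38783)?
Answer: 15150748/157719 + 4*I*√2532130/157719 ≈ 96.062 + 0.040357*I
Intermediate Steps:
C(k) = -6 + k/8 (C(k) = 12*(-½) + k*(⅛) = -6 + k/8)
R = 2587/4 (R = (-6 + (⅛)*30)*(-383) - 215 = (-6 + 15/4)*(-383) - 215 = -9/4*(-383) - 215 = 3447/4 - 215 = 2587/4 ≈ 646.75)
(3787687 + √(-292220 - 2239910))/(R + 38783) = (3787687 + √(-292220 - 2239910))/(2587/4 + 38783) = (3787687 + √(-2532130))/(157719/4) = (3787687 + I*√2532130)*(4/157719) = 15150748/157719 + 4*I*√2532130/157719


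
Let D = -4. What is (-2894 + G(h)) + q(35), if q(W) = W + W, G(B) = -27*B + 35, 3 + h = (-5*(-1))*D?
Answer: -2168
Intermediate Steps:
h = -23 (h = -3 - 5*(-1)*(-4) = -3 + 5*(-4) = -3 - 20 = -23)
G(B) = 35 - 27*B
q(W) = 2*W
(-2894 + G(h)) + q(35) = (-2894 + (35 - 27*(-23))) + 2*35 = (-2894 + (35 + 621)) + 70 = (-2894 + 656) + 70 = -2238 + 70 = -2168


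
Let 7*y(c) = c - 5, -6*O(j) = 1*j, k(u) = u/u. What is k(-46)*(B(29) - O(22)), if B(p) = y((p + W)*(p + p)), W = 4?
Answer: 5804/21 ≈ 276.38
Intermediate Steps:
k(u) = 1
O(j) = -j/6
y(c) = -5/7 + c/7 (y(c) = (c - 5)/7 = (-5 + c)/7 = -5/7 + c/7)
B(p) = -5/7 + 2*p*(4 + p)/7 (B(p) = -5/7 + ((p + 4)*(p + p))/7 = -5/7 + ((4 + p)*(2*p))/7 = -5/7 + (2*p*(4 + p))/7 = -5/7 + 2*p*(4 + p)/7)
k(-46)*(B(29) - O(22)) = 1*((-5/7 + (2/7)*29*(4 + 29)) - (-1)*22/6) = 1*((-5/7 + (2/7)*29*33) - 1*(-11/3)) = 1*((-5/7 + 1914/7) + 11/3) = 1*(1909/7 + 11/3) = 1*(5804/21) = 5804/21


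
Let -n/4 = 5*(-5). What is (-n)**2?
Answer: 10000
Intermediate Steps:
n = 100 (n = -20*(-5) = -4*(-25) = 100)
(-n)**2 = (-1*100)**2 = (-100)**2 = 10000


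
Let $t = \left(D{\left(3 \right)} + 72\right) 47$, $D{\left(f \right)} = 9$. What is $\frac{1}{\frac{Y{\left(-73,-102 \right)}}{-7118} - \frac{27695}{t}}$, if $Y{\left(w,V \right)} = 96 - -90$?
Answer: $- \frac{13549113}{98920556} \approx -0.13697$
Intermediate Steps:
$Y{\left(w,V \right)} = 186$ ($Y{\left(w,V \right)} = 96 + 90 = 186$)
$t = 3807$ ($t = \left(9 + 72\right) 47 = 81 \cdot 47 = 3807$)
$\frac{1}{\frac{Y{\left(-73,-102 \right)}}{-7118} - \frac{27695}{t}} = \frac{1}{\frac{186}{-7118} - \frac{27695}{3807}} = \frac{1}{186 \left(- \frac{1}{7118}\right) - \frac{27695}{3807}} = \frac{1}{- \frac{93}{3559} - \frac{27695}{3807}} = \frac{1}{- \frac{98920556}{13549113}} = - \frac{13549113}{98920556}$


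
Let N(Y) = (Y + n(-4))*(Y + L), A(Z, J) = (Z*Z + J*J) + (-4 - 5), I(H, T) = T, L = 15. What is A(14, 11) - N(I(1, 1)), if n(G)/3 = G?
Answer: 484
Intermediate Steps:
n(G) = 3*G
A(Z, J) = -9 + J² + Z² (A(Z, J) = (Z² + J²) - 9 = (J² + Z²) - 9 = -9 + J² + Z²)
N(Y) = (-12 + Y)*(15 + Y) (N(Y) = (Y + 3*(-4))*(Y + 15) = (Y - 12)*(15 + Y) = (-12 + Y)*(15 + Y))
A(14, 11) - N(I(1, 1)) = (-9 + 11² + 14²) - (-180 + 1² + 3*1) = (-9 + 121 + 196) - (-180 + 1 + 3) = 308 - 1*(-176) = 308 + 176 = 484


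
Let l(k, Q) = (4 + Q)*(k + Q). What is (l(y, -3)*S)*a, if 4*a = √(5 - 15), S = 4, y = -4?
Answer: -7*I*√10 ≈ -22.136*I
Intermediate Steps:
l(k, Q) = (4 + Q)*(Q + k)
a = I*√10/4 (a = √(5 - 15)/4 = √(-10)/4 = (I*√10)/4 = I*√10/4 ≈ 0.79057*I)
(l(y, -3)*S)*a = (((-3)² + 4*(-3) + 4*(-4) - 3*(-4))*4)*(I*√10/4) = ((9 - 12 - 16 + 12)*4)*(I*√10/4) = (-7*4)*(I*√10/4) = -7*I*√10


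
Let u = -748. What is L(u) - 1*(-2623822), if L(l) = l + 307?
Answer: 2623381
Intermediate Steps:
L(l) = 307 + l
L(u) - 1*(-2623822) = (307 - 748) - 1*(-2623822) = -441 + 2623822 = 2623381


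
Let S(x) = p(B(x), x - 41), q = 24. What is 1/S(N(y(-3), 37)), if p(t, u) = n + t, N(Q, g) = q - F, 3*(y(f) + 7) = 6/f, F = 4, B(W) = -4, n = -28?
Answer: -1/32 ≈ -0.031250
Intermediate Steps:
y(f) = -7 + 2/f (y(f) = -7 + (6/f)/3 = -7 + 2/f)
N(Q, g) = 20 (N(Q, g) = 24 - 1*4 = 24 - 4 = 20)
p(t, u) = -28 + t
S(x) = -32 (S(x) = -28 - 4 = -32)
1/S(N(y(-3), 37)) = 1/(-32) = -1/32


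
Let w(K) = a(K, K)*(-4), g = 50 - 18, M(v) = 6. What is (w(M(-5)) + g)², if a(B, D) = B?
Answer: 64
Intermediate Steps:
g = 32
w(K) = -4*K (w(K) = K*(-4) = -4*K)
(w(M(-5)) + g)² = (-4*6 + 32)² = (-24 + 32)² = 8² = 64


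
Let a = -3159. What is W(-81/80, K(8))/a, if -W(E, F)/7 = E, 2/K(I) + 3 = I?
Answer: -7/3120 ≈ -0.0022436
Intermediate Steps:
K(I) = 2/(-3 + I)
W(E, F) = -7*E
W(-81/80, K(8))/a = -(-567)/80/(-3159) = -(-567)/80*(-1/3159) = -7*(-81/80)*(-1/3159) = (567/80)*(-1/3159) = -7/3120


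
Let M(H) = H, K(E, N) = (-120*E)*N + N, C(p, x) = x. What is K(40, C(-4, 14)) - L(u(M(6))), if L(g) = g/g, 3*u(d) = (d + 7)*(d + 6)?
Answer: -67187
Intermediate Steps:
K(E, N) = N - 120*E*N (K(E, N) = -120*E*N + N = N - 120*E*N)
u(d) = (6 + d)*(7 + d)/3 (u(d) = ((d + 7)*(d + 6))/3 = ((7 + d)*(6 + d))/3 = ((6 + d)*(7 + d))/3 = (6 + d)*(7 + d)/3)
L(g) = 1
K(40, C(-4, 14)) - L(u(M(6))) = 14*(1 - 120*40) - 1*1 = 14*(1 - 4800) - 1 = 14*(-4799) - 1 = -67186 - 1 = -67187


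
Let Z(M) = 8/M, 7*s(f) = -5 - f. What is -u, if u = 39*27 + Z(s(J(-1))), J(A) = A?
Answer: -1039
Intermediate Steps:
s(f) = -5/7 - f/7 (s(f) = (-5 - f)/7 = -5/7 - f/7)
u = 1039 (u = 39*27 + 8/(-5/7 - ⅐*(-1)) = 1053 + 8/(-5/7 + ⅐) = 1053 + 8/(-4/7) = 1053 + 8*(-7/4) = 1053 - 14 = 1039)
-u = -1*1039 = -1039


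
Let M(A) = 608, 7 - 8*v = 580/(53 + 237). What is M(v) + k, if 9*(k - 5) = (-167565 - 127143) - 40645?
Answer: -329836/9 ≈ -36648.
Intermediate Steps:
v = 5/8 (v = 7/8 - 145/(2*(53 + 237)) = 7/8 - 145/(2*290) = 7/8 - 1/8*2 = 7/8 - 1/4 = 5/8 ≈ 0.62500)
k = -335308/9 (k = 5 + ((-167565 - 127143) - 40645)/9 = 5 + (-294708 - 40645)/9 = 5 + (1/9)*(-335353) = 5 - 335353/9 = -335308/9 ≈ -37256.)
M(v) + k = 608 - 335308/9 = -329836/9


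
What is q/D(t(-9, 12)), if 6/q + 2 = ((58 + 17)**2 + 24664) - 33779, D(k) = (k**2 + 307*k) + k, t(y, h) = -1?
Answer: 1/178674 ≈ 5.5968e-6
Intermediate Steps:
D(k) = k**2 + 308*k
q = -1/582 (q = 6/(-2 + (((58 + 17)**2 + 24664) - 33779)) = 6/(-2 + ((75**2 + 24664) - 33779)) = 6/(-2 + ((5625 + 24664) - 33779)) = 6/(-2 + (30289 - 33779)) = 6/(-2 - 3490) = 6/(-3492) = 6*(-1/3492) = -1/582 ≈ -0.0017182)
q/D(t(-9, 12)) = -(-1/(308 - 1))/582 = -1/(582*((-1*307))) = -1/582/(-307) = -1/582*(-1/307) = 1/178674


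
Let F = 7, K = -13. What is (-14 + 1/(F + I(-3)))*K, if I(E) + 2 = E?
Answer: 351/2 ≈ 175.50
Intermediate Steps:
I(E) = -2 + E
(-14 + 1/(F + I(-3)))*K = (-14 + 1/(7 + (-2 - 3)))*(-13) = (-14 + 1/(7 - 5))*(-13) = (-14 + 1/2)*(-13) = (-14 + ½)*(-13) = -27/2*(-13) = 351/2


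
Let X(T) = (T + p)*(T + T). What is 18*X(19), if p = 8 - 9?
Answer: 12312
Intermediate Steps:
p = -1
X(T) = 2*T*(-1 + T) (X(T) = (T - 1)*(T + T) = (-1 + T)*(2*T) = 2*T*(-1 + T))
18*X(19) = 18*(2*19*(-1 + 19)) = 18*(2*19*18) = 18*684 = 12312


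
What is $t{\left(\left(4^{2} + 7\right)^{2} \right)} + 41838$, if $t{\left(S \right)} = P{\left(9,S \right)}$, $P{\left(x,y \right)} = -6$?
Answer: $41832$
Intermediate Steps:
$t{\left(S \right)} = -6$
$t{\left(\left(4^{2} + 7\right)^{2} \right)} + 41838 = -6 + 41838 = 41832$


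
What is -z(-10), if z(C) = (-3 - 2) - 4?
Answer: 9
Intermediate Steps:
z(C) = -9 (z(C) = -5 - 4 = -9)
-z(-10) = -1*(-9) = 9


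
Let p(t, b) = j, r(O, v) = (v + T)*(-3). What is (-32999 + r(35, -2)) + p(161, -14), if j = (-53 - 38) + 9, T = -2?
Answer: -33069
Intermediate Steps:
j = -82 (j = -91 + 9 = -82)
r(O, v) = 6 - 3*v (r(O, v) = (v - 2)*(-3) = (-2 + v)*(-3) = 6 - 3*v)
p(t, b) = -82
(-32999 + r(35, -2)) + p(161, -14) = (-32999 + (6 - 3*(-2))) - 82 = (-32999 + (6 + 6)) - 82 = (-32999 + 12) - 82 = -32987 - 82 = -33069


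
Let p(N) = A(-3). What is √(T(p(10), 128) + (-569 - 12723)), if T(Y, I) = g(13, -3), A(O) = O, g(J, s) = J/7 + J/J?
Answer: 12*I*√4522/7 ≈ 115.28*I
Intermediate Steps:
g(J, s) = 1 + J/7 (g(J, s) = J*(⅐) + 1 = J/7 + 1 = 1 + J/7)
p(N) = -3
T(Y, I) = 20/7 (T(Y, I) = 1 + (⅐)*13 = 1 + 13/7 = 20/7)
√(T(p(10), 128) + (-569 - 12723)) = √(20/7 + (-569 - 12723)) = √(20/7 - 13292) = √(-93024/7) = 12*I*√4522/7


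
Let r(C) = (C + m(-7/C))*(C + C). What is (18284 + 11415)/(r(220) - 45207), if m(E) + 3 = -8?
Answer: 29699/46753 ≈ 0.63523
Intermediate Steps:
m(E) = -11 (m(E) = -3 - 8 = -11)
r(C) = 2*C*(-11 + C) (r(C) = (C - 11)*(C + C) = (-11 + C)*(2*C) = 2*C*(-11 + C))
(18284 + 11415)/(r(220) - 45207) = (18284 + 11415)/(2*220*(-11 + 220) - 45207) = 29699/(2*220*209 - 45207) = 29699/(91960 - 45207) = 29699/46753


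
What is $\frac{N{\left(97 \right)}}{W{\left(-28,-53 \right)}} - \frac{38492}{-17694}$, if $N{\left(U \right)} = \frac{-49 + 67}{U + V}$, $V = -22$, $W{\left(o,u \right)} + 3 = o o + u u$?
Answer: $\frac{863690791}{397009125} \approx 2.1755$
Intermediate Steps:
$W{\left(o,u \right)} = -3 + o^{2} + u^{2}$ ($W{\left(o,u \right)} = -3 + \left(o o + u u\right) = -3 + \left(o^{2} + u^{2}\right) = -3 + o^{2} + u^{2}$)
$N{\left(U \right)} = \frac{18}{-22 + U}$ ($N{\left(U \right)} = \frac{-49 + 67}{U - 22} = \frac{18}{-22 + U}$)
$\frac{N{\left(97 \right)}}{W{\left(-28,-53 \right)}} - \frac{38492}{-17694} = \frac{18 \frac{1}{-22 + 97}}{-3 + \left(-28\right)^{2} + \left(-53\right)^{2}} - \frac{38492}{-17694} = \frac{18 \cdot \frac{1}{75}}{-3 + 784 + 2809} - - \frac{19246}{8847} = \frac{18 \cdot \frac{1}{75}}{3590} + \frac{19246}{8847} = \frac{6}{25} \cdot \frac{1}{3590} + \frac{19246}{8847} = \frac{3}{44875} + \frac{19246}{8847} = \frac{863690791}{397009125}$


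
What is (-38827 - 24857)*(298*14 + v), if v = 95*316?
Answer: -2177483328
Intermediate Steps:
v = 30020
(-38827 - 24857)*(298*14 + v) = (-38827 - 24857)*(298*14 + 30020) = -63684*(4172 + 30020) = -63684*34192 = -2177483328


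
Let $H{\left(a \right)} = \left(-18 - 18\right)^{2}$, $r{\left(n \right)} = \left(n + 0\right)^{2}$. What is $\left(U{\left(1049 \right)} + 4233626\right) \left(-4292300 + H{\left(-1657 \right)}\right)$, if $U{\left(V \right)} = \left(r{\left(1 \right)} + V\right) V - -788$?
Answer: $-22896213767456$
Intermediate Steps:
$r{\left(n \right)} = n^{2}$
$H{\left(a \right)} = 1296$ ($H{\left(a \right)} = \left(-36\right)^{2} = 1296$)
$U{\left(V \right)} = 788 + V \left(1 + V\right)$ ($U{\left(V \right)} = \left(1^{2} + V\right) V - -788 = \left(1 + V\right) V + 788 = V \left(1 + V\right) + 788 = 788 + V \left(1 + V\right)$)
$\left(U{\left(1049 \right)} + 4233626\right) \left(-4292300 + H{\left(-1657 \right)}\right) = \left(\left(788 + 1049 + 1049^{2}\right) + 4233626\right) \left(-4292300 + 1296\right) = \left(\left(788 + 1049 + 1100401\right) + 4233626\right) \left(-4291004\right) = \left(1102238 + 4233626\right) \left(-4291004\right) = 5335864 \left(-4291004\right) = -22896213767456$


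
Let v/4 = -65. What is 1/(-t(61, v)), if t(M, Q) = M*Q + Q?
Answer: 1/16120 ≈ 6.2035e-5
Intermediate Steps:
v = -260 (v = 4*(-65) = -260)
t(M, Q) = Q + M*Q
1/(-t(61, v)) = 1/(-(-260)*(1 + 61)) = 1/(-(-260)*62) = 1/(-1*(-16120)) = 1/16120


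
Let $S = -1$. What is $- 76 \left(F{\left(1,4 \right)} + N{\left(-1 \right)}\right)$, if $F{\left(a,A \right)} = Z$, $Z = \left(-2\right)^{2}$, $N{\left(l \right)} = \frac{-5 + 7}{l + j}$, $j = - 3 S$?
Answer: $-380$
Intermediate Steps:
$j = 3$ ($j = \left(-3\right) \left(-1\right) = 3$)
$N{\left(l \right)} = \frac{2}{3 + l}$ ($N{\left(l \right)} = \frac{-5 + 7}{l + 3} = \frac{2}{3 + l}$)
$Z = 4$
$F{\left(a,A \right)} = 4$
$- 76 \left(F{\left(1,4 \right)} + N{\left(-1 \right)}\right) = - 76 \left(4 + \frac{2}{3 - 1}\right) = - 76 \left(4 + \frac{2}{2}\right) = - 76 \left(4 + 2 \cdot \frac{1}{2}\right) = - 76 \left(4 + 1\right) = \left(-76\right) 5 = -380$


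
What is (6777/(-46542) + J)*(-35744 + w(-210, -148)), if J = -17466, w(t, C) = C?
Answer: 4862823725718/7757 ≈ 6.2689e+8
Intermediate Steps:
(6777/(-46542) + J)*(-35744 + w(-210, -148)) = (6777/(-46542) - 17466)*(-35744 - 148) = (6777*(-1/46542) - 17466)*(-35892) = (-2259/15514 - 17466)*(-35892) = -270969783/15514*(-35892) = 4862823725718/7757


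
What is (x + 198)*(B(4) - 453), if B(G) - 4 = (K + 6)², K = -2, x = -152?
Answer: -19918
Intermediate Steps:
B(G) = 20 (B(G) = 4 + (-2 + 6)² = 4 + 4² = 4 + 16 = 20)
(x + 198)*(B(4) - 453) = (-152 + 198)*(20 - 453) = 46*(-433) = -19918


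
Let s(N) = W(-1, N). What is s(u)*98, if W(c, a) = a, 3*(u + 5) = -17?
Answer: -3136/3 ≈ -1045.3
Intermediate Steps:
u = -32/3 (u = -5 + (⅓)*(-17) = -5 - 17/3 = -32/3 ≈ -10.667)
s(N) = N
s(u)*98 = -32/3*98 = -3136/3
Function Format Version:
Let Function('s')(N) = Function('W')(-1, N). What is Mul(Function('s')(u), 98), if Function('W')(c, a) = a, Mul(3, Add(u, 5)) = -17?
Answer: Rational(-3136, 3) ≈ -1045.3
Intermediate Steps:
u = Rational(-32, 3) (u = Add(-5, Mul(Rational(1, 3), -17)) = Add(-5, Rational(-17, 3)) = Rational(-32, 3) ≈ -10.667)
Function('s')(N) = N
Mul(Function('s')(u), 98) = Mul(Rational(-32, 3), 98) = Rational(-3136, 3)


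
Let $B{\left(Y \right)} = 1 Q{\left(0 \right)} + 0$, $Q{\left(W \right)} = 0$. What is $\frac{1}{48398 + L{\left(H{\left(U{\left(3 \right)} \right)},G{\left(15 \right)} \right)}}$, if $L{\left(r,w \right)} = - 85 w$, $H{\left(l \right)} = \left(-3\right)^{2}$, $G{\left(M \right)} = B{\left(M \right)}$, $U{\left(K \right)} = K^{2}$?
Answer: $\frac{1}{48398} \approx 2.0662 \cdot 10^{-5}$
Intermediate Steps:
$B{\left(Y \right)} = 0$ ($B{\left(Y \right)} = 1 \cdot 0 + 0 = 0 + 0 = 0$)
$G{\left(M \right)} = 0$
$H{\left(l \right)} = 9$
$\frac{1}{48398 + L{\left(H{\left(U{\left(3 \right)} \right)},G{\left(15 \right)} \right)}} = \frac{1}{48398 - 0} = \frac{1}{48398 + 0} = \frac{1}{48398}$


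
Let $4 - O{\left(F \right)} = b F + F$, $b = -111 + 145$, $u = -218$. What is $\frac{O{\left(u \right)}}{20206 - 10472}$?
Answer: $\frac{3817}{4867} \approx 0.78426$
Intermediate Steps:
$b = 34$
$O{\left(F \right)} = 4 - 35 F$ ($O{\left(F \right)} = 4 - \left(34 F + F\right) = 4 - 35 F$)
$\frac{O{\left(u \right)}}{20206 - 10472} = \frac{4 - -7630}{20206 - 10472} = \frac{4 + 7630}{9734} = 7634 \cdot \frac{1}{9734} = \frac{3817}{4867}$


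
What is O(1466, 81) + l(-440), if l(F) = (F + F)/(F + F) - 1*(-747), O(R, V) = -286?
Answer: 462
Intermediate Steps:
l(F) = 748 (l(F) = (2*F)/((2*F)) + 747 = (2*F)*(1/(2*F)) + 747 = 1 + 747 = 748)
O(1466, 81) + l(-440) = -286 + 748 = 462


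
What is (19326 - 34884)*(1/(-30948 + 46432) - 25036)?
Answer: 3015587093517/7742 ≈ 3.8951e+8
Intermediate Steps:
(19326 - 34884)*(1/(-30948 + 46432) - 25036) = -15558*(1/15484 - 25036) = -15558*(-387657423/15484) = 3015587093517/7742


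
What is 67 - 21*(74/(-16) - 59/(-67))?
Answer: 78059/536 ≈ 145.63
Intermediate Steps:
67 - 21*(74/(-16) - 59/(-67)) = 67 - 21*(74*(-1/16) - 59*(-1/67)) = 67 - 21*(-37/8 + 59/67) = 67 - 21*(-2007/536) = 67 + 42147/536 = 78059/536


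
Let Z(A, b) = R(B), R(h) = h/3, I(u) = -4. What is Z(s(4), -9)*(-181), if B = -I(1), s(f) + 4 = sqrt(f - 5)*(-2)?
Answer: -724/3 ≈ -241.33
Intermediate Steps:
s(f) = -4 - 2*sqrt(-5 + f) (s(f) = -4 + sqrt(f - 5)*(-2) = -4 + sqrt(-5 + f)*(-2) = -4 - 2*sqrt(-5 + f))
B = 4 (B = -1*(-4) = 4)
R(h) = h/3 (R(h) = h*(1/3) = h/3)
Z(A, b) = 4/3 (Z(A, b) = (1/3)*4 = 4/3)
Z(s(4), -9)*(-181) = (4/3)*(-181) = -724/3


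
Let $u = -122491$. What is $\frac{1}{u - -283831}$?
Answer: $\frac{1}{161340} \approx 6.1981 \cdot 10^{-6}$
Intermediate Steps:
$\frac{1}{u - -283831} = \frac{1}{-122491 - -283831} = \frac{1}{-122491 + 283831} = \frac{1}{161340}$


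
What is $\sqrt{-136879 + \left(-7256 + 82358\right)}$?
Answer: $i \sqrt{61777} \approx 248.55 i$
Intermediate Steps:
$\sqrt{-136879 + \left(-7256 + 82358\right)} = \sqrt{-136879 + 75102} = \sqrt{-61777} = i \sqrt{61777}$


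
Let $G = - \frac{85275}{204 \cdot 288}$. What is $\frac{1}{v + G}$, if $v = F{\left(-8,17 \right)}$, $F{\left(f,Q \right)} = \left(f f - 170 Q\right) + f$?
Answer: $- \frac{6528}{18509827} \approx -0.00035268$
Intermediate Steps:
$F{\left(f,Q \right)} = f + f^{2} - 170 Q$ ($F{\left(f,Q \right)} = \left(f^{2} - 170 Q\right) + f = f + f^{2} - 170 Q$)
$G = - \frac{9475}{6528}$ ($G = - \frac{85275}{58752} = \left(-85275\right) \frac{1}{58752} = - \frac{9475}{6528} \approx -1.4514$)
$v = -2834$ ($v = -8 + \left(-8\right)^{2} - 2890 = -8 + 64 - 2890 = -2834$)
$\frac{1}{v + G} = \frac{1}{-2834 - \frac{9475}{6528}} = \frac{1}{- \frac{18509827}{6528}} = - \frac{6528}{18509827}$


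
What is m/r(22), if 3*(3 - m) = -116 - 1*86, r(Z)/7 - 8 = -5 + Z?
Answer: 211/525 ≈ 0.40190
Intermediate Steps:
r(Z) = 21 + 7*Z (r(Z) = 56 + 7*(-5 + Z) = 56 + (-35 + 7*Z) = 21 + 7*Z)
m = 211/3 (m = 3 - (-116 - 1*86)/3 = 3 - (-116 - 86)/3 = 3 - 1/3*(-202) = 3 + 202/3 = 211/3 ≈ 70.333)
m/r(22) = 211/(3*(21 + 7*22)) = 211/(3*(21 + 154)) = (211/3)/175 = (211/3)*(1/175) = 211/525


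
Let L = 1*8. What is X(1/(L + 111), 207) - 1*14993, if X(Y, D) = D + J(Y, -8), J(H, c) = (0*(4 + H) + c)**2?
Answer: -14722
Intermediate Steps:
L = 8
J(H, c) = c**2 (J(H, c) = (0 + c)**2 = c**2)
X(Y, D) = 64 + D (X(Y, D) = D + (-8)**2 = D + 64 = 64 + D)
X(1/(L + 111), 207) - 1*14993 = (64 + 207) - 1*14993 = 271 - 14993 = -14722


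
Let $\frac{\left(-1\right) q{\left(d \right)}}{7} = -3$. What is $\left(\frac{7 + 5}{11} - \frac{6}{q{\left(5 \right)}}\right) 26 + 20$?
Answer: $\frac{3152}{77} \approx 40.935$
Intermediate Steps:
$q{\left(d \right)} = 21$ ($q{\left(d \right)} = \left(-7\right) \left(-3\right) = 21$)
$\left(\frac{7 + 5}{11} - \frac{6}{q{\left(5 \right)}}\right) 26 + 20 = \left(\frac{7 + 5}{11} - \frac{6}{21}\right) 26 + 20 = \left(12 \cdot \frac{1}{11} - \frac{2}{7}\right) 26 + 20 = \left(\frac{12}{11} - \frac{2}{7}\right) 26 + 20 = \frac{62}{77} \cdot 26 + 20 = \frac{1612}{77} + 20 = \frac{3152}{77}$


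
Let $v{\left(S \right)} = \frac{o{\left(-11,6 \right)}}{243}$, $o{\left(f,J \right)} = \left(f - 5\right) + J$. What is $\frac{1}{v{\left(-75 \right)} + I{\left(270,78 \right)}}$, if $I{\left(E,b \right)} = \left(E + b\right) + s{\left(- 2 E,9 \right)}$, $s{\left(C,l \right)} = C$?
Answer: $- \frac{243}{46666} \approx -0.0052072$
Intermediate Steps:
$o{\left(f,J \right)} = -5 + J + f$ ($o{\left(f,J \right)} = \left(-5 + f\right) + J = -5 + J + f$)
$v{\left(S \right)} = - \frac{10}{243}$ ($v{\left(S \right)} = \frac{-5 + 6 - 11}{243} = \left(-10\right) \frac{1}{243} = - \frac{10}{243}$)
$I{\left(E,b \right)} = b - E$ ($I{\left(E,b \right)} = \left(E + b\right) - 2 E = b - E$)
$\frac{1}{v{\left(-75 \right)} + I{\left(270,78 \right)}} = \frac{1}{- \frac{10}{243} + \left(78 - 270\right)} = \frac{1}{- \frac{10}{243} - 192} = \frac{1}{- \frac{46666}{243}} = - \frac{243}{46666}$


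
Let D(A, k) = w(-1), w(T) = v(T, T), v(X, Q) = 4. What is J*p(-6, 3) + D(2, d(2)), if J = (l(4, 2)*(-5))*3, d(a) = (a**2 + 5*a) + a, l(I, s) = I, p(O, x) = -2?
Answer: 124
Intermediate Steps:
d(a) = a**2 + 6*a
w(T) = 4
J = -60 (J = (4*(-5))*3 = -20*3 = -60)
D(A, k) = 4
J*p(-6, 3) + D(2, d(2)) = -60*(-2) + 4 = 120 + 4 = 124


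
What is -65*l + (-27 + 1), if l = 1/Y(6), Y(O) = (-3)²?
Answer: -299/9 ≈ -33.222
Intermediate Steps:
Y(O) = 9
l = ⅑ (l = 1/9 = ⅑ ≈ 0.11111)
-65*l + (-27 + 1) = -65*⅑ + (-27 + 1) = -65/9 - 26 = -299/9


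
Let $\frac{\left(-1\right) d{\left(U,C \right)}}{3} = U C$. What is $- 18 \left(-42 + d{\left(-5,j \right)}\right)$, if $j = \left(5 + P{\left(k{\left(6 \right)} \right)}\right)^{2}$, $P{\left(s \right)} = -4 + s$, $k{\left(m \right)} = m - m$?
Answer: $486$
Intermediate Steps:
$k{\left(m \right)} = 0$
$j = 1$ ($j = \left(5 + \left(-4 + 0\right)\right)^{2} = \left(5 - 4\right)^{2} = 1^{2} = 1$)
$d{\left(U,C \right)} = - 3 C U$ ($d{\left(U,C \right)} = - 3 U C = - 3 C U$)
$- 18 \left(-42 + d{\left(-5,j \right)}\right) = - 18 \left(-42 - 3 \left(-5\right)\right) = - 18 \left(-42 + 15\right) = \left(-18\right) \left(-27\right) = 486$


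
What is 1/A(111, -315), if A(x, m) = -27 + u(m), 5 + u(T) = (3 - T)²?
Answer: 1/101092 ≈ 9.8920e-6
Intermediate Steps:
u(T) = -5 + (3 - T)²
A(x, m) = -32 + (-3 + m)² (A(x, m) = -27 + (-5 + (-3 + m)²) = -32 + (-3 + m)²)
1/A(111, -315) = 1/(-32 + (-3 - 315)²) = 1/(-32 + (-318)²) = 1/(-32 + 101124) = 1/101092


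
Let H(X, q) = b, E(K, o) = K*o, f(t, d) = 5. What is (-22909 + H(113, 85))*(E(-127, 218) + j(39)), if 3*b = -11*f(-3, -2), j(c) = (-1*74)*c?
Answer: 2102803304/3 ≈ 7.0093e+8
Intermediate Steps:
j(c) = -74*c
b = -55/3 (b = (-11*5)/3 = (⅓)*(-55) = -55/3 ≈ -18.333)
H(X, q) = -55/3
(-22909 + H(113, 85))*(E(-127, 218) + j(39)) = (-22909 - 55/3)*(-127*218 - 74*39) = -68782*(-27686 - 2886)/3 = -68782/3*(-30572) = 2102803304/3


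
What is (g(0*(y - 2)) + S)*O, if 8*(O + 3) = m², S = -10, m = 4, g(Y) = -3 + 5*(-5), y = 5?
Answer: 38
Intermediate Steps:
g(Y) = -28 (g(Y) = -3 - 25 = -28)
O = -1 (O = -3 + (⅛)*4² = -3 + (⅛)*16 = -3 + 2 = -1)
(g(0*(y - 2)) + S)*O = (-28 - 10)*(-1) = -38*(-1) = 38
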